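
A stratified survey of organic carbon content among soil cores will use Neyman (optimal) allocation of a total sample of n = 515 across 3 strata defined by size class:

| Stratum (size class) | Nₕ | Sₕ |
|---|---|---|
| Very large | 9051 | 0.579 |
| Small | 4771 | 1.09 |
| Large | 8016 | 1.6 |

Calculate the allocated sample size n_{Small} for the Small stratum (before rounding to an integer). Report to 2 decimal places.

115.11

Neyman allocation: nₕ = n·NₕSₕ / Σⱼ NⱼSⱼ.
Σ NⱼSⱼ = 9051·0.579 + 4771·1.09 + 8016·1.6 = 23266.519.
n_{Small} = 515·4771·1.09 / 23266.519 = 115.11.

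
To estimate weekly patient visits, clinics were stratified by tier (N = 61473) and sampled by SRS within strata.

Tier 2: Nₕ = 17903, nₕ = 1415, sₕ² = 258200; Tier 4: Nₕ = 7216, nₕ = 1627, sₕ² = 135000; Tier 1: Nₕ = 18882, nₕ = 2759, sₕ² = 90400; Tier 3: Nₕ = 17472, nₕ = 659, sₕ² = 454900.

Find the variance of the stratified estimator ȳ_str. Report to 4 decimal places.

Var(ȳ_str) = Σₕ Wₕ²(1 − fₕ)sₕ²/nₕ with Wₕ = Nₕ/N, N = 61473.
Tier 2: Wₕ = 0.29123355; term = 0.29123355²·(1 − 0.07903703)·258200/1415 = 14.253607.
Tier 4: Wₕ = 0.11738487; term = 0.11738487²·(1 − 0.22547118)·135000/1627 = 0.8855397.
Tier 1: Wₕ = 0.30715924; term = 0.30715924²·(1 − 0.14611800)·90400/2759 = 2.6396221.
Tier 3: Wₕ = 0.28422234; term = 0.28422234²·(1 − 0.03771749)·454900/659 = 53.659861.
Sum = 71.43863.

71.4386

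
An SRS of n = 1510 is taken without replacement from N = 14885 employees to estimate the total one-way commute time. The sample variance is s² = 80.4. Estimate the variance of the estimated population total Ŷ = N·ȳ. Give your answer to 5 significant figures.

1.0600 × 10^7

Var(Ŷ) = N²·Var(ȳ) = N²·(1 − n/N)·s²/n.
f = 1510/14885 = 0.10144441; Var(ȳ) = 0.89855559·80.4/1510 = 0.047843622.
Var(Ŷ) = 14885² · 0.047843622 = 1.0600387 × 10^7.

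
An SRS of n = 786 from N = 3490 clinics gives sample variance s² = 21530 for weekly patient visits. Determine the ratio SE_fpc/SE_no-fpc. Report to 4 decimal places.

0.8802

f = n/N = 786/3490 = 0.22521490.
SE_no-fpc = √(s²/n) = 5.2337231; SE_fpc = √((1−f)s²/n) = 4.6068214.
Ratio = √(1−f) = 0.88021878.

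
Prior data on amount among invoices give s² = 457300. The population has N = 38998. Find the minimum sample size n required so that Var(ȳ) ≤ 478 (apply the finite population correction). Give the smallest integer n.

934

Without fpc, n₀ = s²/D = 457300/478 = 956.6946.
With fpc, (1 − n/N)·s²/n ≤ D requires n ≥ n₀/(1 + n₀/N) = 956.6946/(1 + 956.6946/38998) = 933.7870.
Rounding up, n = 934.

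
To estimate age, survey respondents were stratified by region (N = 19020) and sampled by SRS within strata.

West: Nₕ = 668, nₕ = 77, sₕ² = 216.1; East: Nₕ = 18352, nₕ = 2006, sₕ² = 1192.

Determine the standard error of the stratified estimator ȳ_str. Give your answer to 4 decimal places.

0.7041

Var(ȳ_str) = Σₕ Wₕ²(1 − fₕ)sₕ²/nₕ with Wₕ = Nₕ/N, N = 19020.
West: Wₕ = 0.03512093; term = 0.03512093²·(1 − 0.11526946)·216.1/77 = 0.0030627176.
East: Wₕ = 0.96487907; term = 0.96487907²·(1 − 0.10930689)·1192/2006 = 0.49274156.
Sum = 0.49580428.
SE = √(0.49580428) = 0.7041.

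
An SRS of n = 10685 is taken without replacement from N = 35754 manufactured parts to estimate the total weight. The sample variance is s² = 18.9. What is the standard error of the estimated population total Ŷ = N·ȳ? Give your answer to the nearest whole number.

Var(Ŷ) = N²·Var(ȳ) = N²·(1 − n/N)·s²/n.
f = 10685/35754 = 0.29884768; Var(ȳ) = 0.70115232·18.9/10685 = 0.0012402226.
Var(Ŷ) = 35754² · 0.0012402226 = 1.5854367 × 10^6.
SE(Ŷ) = √(1.5854367 × 10^6) = 1259.

1259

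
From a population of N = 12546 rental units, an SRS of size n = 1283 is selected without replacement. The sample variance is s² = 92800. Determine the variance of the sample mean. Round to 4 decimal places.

Under SRS without replacement, Var(ȳ) = (1 − f)·s²/n with f = n/N = 1283/12546 = 0.10226367.
Var(ȳ) = (1 − 0.10226367)·92800/1283 = 0.89773633·72.330475 = 64.933696.

64.9337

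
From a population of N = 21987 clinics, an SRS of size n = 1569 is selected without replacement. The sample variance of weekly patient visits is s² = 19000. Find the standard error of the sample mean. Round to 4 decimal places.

Under SRS without replacement, Var(ȳ) = (1 − f)·s²/n with f = n/N = 1569/21987 = 0.07136035.
Var(ȳ) = (1 − 0.07136035)·19000/1569 = 0.92863965·12.109624 = 11.245477.
SE(ȳ) = √(11.245477) = 3.3534.

3.3534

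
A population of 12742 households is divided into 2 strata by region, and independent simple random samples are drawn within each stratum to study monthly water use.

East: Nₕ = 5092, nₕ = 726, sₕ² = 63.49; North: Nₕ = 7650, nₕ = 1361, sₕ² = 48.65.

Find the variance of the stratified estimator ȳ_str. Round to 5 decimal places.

Var(ȳ_str) = Σₕ Wₕ²(1 − fₕ)sₕ²/nₕ with Wₕ = Nₕ/N, N = 12742.
East: Wₕ = 0.39962329; term = 0.39962329²·(1 − 0.14257659)·63.49/726 = 0.011974727.
North: Wₕ = 0.60037671; term = 0.60037671²·(1 − 0.17790850)·48.65/1361 = 0.010592355.
Sum = 0.022567082.

0.02257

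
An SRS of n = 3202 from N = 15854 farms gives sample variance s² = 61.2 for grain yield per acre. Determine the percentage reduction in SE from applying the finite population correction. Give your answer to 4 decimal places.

f = n/N = 3202/15854 = 0.20196796.
SE_no-fpc = √(s²/n) = 0.13824997; SE_fpc = √((1−f)s²/n) = 0.12350235.
Ratio = √(1−f) = 0.89332639. Reduction = 100·(1 − 0.89332639) = 10.6674%.

10.6674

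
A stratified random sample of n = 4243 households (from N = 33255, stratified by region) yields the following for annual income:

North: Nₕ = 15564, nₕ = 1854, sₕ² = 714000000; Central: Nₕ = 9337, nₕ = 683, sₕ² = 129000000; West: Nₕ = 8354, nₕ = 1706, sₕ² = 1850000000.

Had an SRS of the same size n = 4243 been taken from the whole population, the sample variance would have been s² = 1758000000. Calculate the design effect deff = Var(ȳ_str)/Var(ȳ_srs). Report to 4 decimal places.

0.3944

Var(ȳ_str) = Σ Wₕ²(1−fₕ)sₕ²/nₕ with Wₕ = Nₕ/33255:
  North: (15564/33255)²·(1−1854/15564)·714000000/1854 = 74307.603
  Central: (9337/33255)²·(1−683/9337)·129000000/683 = 13800.008
  West: (8354/33255)²·(1−1706/8354)·1850000000/1706 = 54458.325
  → Var(ȳ_str) = 142565.94.
Var(ȳ_srs) = (1 − 4243/33255)·1758000000/4243 = 361465.25.
deff = 142565.94 / 361465.25 = 0.3944.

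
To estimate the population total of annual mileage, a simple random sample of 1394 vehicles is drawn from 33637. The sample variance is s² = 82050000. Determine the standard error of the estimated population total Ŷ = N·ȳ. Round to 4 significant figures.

Var(Ŷ) = N²·Var(ȳ) = N²·(1 − n/N)·s²/n.
f = 1394/33637 = 0.04144246; Var(ȳ) = 0.95855754·82050000/1394 = 56420.119.
Var(Ŷ) = 33637² · 56420.119 = 6.3836418 × 10^13.
SE(Ŷ) = √(6.3836418 × 10^13) = 7.990 × 10^6.

7.990 × 10^6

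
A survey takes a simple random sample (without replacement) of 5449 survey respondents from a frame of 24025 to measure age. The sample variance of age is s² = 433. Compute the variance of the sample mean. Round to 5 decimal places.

Under SRS without replacement, Var(ȳ) = (1 − f)·s²/n with f = n/N = 5449/24025 = 0.22680541.
Var(ȳ) = (1 − 0.22680541)·433/5449 = 0.77319459·0.079464122 = 0.061441229.

0.06144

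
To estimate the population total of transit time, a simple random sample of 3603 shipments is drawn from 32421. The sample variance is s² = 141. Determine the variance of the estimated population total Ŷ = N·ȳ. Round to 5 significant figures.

3.6563 × 10^7

Var(Ŷ) = N²·Var(ȳ) = N²·(1 − n/N)·s²/n.
f = 3603/32421 = 0.11113167; Var(ȳ) = 0.88886833·141/3603 = 0.034785022.
Var(Ŷ) = 32421² · 0.034785022 = 3.6563275 × 10^7.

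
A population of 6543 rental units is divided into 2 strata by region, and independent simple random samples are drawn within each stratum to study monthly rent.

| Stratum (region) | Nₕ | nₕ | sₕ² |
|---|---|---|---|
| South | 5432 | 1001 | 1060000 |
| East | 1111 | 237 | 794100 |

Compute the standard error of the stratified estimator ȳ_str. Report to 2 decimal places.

25.91

Var(ȳ_str) = Σₕ Wₕ²(1 − fₕ)sₕ²/nₕ with Wₕ = Nₕ/N, N = 6543.
South: Wₕ = 0.83020021; term = 0.83020021²·(1 − 0.18427835)·1060000/1001 = 595.35973.
East: Wₕ = 0.16979979; term = 0.16979979²·(1 − 0.21332133)·794100/237 = 75.997359.
Sum = 671.35709.
SE = √(671.35709) = 25.91.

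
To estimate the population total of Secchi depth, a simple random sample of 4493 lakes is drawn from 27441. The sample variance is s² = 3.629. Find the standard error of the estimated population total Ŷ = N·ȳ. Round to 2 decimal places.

Var(Ŷ) = N²·Var(ȳ) = N²·(1 − n/N)·s²/n.
f = 4493/27441 = 0.16373310; Var(ȳ) = 0.83626690·3.629/4493 = 6.754535 × 10^-4.
Var(Ŷ) = 27441² · (6.754535 × 10^-4) = 508622.21.
SE(Ŷ) = √(508622.21) = 713.18.

713.18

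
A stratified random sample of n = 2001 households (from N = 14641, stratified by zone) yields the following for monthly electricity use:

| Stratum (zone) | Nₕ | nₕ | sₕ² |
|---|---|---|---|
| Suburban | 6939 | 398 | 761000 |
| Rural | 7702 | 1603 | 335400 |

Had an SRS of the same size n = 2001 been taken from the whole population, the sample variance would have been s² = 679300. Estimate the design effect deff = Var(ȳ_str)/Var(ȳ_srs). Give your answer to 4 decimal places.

1.5378

Var(ȳ_str) = Σ Wₕ²(1−fₕ)sₕ²/nₕ with Wₕ = Nₕ/14641:
  Suburban: (6939/14641)²·(1−398/6939)·761000/398 = 404.85652
  Rural: (7702/14641)²·(1−1603/7702)·335400/1603 = 45.851147
  → Var(ȳ_str) = 450.70767.
Var(ȳ_srs) = (1 − 2001/14641)·679300/2001 = 293.08316.
deff = 450.70767 / 293.08316 = 1.5378.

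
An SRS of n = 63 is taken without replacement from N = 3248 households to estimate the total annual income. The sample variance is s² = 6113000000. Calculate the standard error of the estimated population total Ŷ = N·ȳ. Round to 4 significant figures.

3.168 × 10^7

Var(Ŷ) = N²·Var(ȳ) = N²·(1 − n/N)·s²/n.
f = 63/3248 = 0.01939655; Var(ȳ) = 0.98060345·6113000000/63 = 9.5149665 × 10^7.
Var(Ŷ) = 3248² · (9.5149665 × 10^7) = 1.0037818 × 10^15.
SE(Ŷ) = √(1.0037818 × 10^15) = 3.168 × 10^7.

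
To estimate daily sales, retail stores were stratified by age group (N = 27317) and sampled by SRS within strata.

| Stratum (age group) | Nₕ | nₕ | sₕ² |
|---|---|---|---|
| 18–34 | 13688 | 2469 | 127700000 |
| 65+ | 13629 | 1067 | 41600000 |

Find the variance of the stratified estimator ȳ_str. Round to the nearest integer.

Var(ȳ_str) = Σₕ Wₕ²(1 − fₕ)sₕ²/nₕ with Wₕ = Nₕ/N, N = 27317.
18–34: Wₕ = 0.50107991; term = 0.50107991²·(1 − 0.18037697)·127700000/2469 = 10643.83.
65+: Wₕ = 0.49892009; term = 0.49892009²·(1 − 0.07828894)·41600000/1067 = 8945.11.
Sum = 19588.94.

19589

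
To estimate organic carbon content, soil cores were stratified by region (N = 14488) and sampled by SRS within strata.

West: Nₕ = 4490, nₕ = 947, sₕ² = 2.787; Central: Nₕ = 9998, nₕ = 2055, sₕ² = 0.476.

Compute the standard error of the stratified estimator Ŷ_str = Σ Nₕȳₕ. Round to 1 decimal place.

Var(Ŷ_str) = Σₕ Nₕ²(1 − fₕ)sₕ²/nₕ.
West: 4490²·(1 − 947/4490)·2.787/947 = 46817.097.
Central: 9998²·(1 − 2055/9998)·0.476/2055 = 18394.705.
Sum = 65211.802.
SE = √(65211.802) = 255.4.

255.4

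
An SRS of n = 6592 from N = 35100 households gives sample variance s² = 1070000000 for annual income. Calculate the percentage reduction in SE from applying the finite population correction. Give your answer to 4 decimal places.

9.8782

f = n/N = 6592/35100 = 0.18780627.
SE_no-fpc = √(s²/n) = 402.88703; SE_fpc = √((1−f)s²/n) = 363.08901.
Ratio = √(1−f) = 0.90121792. Reduction = 100·(1 − 0.90121792) = 9.8782%.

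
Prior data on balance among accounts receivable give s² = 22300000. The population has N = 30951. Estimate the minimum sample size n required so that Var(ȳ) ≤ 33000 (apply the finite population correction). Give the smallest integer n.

662

Without fpc, n₀ = s²/D = 22300000/33000 = 675.7576.
With fpc, (1 − n/N)·s²/n ≤ D requires n ≥ n₀/(1 + n₀/N) = 675.7576/(1 + 675.7576/30951) = 661.3189.
Rounding up, n = 662.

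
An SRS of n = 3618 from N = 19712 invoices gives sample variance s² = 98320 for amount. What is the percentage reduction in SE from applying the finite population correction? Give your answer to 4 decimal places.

9.6420

f = n/N = 3618/19712 = 0.18354302.
SE_no-fpc = √(s²/n) = 5.2129871; SE_fpc = √((1−f)s²/n) = 4.7103514.
Ratio = √(1−f) = 0.90358009. Reduction = 100·(1 − 0.90358009) = 9.6420%.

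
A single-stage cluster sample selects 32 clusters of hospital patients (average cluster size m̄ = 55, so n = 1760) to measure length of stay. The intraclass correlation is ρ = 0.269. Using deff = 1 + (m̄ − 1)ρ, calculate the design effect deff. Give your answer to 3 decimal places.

deff = 1 + (55 − 1)·0.269 = 1 + 14.526 = 15.526.

15.526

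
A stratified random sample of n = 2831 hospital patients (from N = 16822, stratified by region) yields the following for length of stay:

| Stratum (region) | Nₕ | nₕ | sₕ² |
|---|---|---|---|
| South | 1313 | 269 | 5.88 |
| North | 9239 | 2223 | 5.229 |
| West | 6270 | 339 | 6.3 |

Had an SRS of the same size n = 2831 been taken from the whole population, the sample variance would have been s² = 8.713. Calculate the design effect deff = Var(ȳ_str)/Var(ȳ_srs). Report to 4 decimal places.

Var(ȳ_str) = Σ Wₕ²(1−fₕ)sₕ²/nₕ with Wₕ = Nₕ/16822:
  South: (1313/16822)²·(1−269/1313)·5.88/269 = 1.0588514 × 10^-4
  North: (9239/16822)²·(1−2223/9239)·5.229/2223 = 5.388135 × 10^-4
  West: (6270/16822)²·(1−339/6270)·6.3/339 = 0.0024421991
  → Var(ȳ_str) = 0.0030868977.
Var(ȳ_srs) = (1 − 2831/16822)·8.713/2831 = 0.0025597584.
deff = 0.0030868977 / 0.0025597584 = 1.2059.

1.2059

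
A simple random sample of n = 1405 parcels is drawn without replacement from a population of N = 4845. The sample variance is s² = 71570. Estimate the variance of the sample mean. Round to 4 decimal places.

Under SRS without replacement, Var(ȳ) = (1 − f)·s²/n with f = n/N = 1405/4845 = 0.28998968.
Var(ȳ) = (1 − 0.28998968)·71570/1405 = 0.71001032·50.939502 = 36.167572.

36.1676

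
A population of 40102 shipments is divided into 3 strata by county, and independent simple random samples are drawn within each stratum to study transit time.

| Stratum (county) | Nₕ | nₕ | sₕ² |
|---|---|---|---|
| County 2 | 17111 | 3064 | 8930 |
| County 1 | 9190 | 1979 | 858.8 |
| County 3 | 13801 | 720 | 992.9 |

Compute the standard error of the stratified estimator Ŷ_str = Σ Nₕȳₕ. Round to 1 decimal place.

Var(Ŷ_str) = Σₕ Nₕ²(1 − fₕ)sₕ²/nₕ.
County 2: 17111²·(1 − 3064/17111)·8930/3064 = 7.0052183 × 10^8.
County 1: 9190²·(1 − 1979/9190)·858.8/1979 = 2.8757905 × 10^7.
County 3: 13801²·(1 − 720/13801)·992.9/720 = 2.489571 × 10^8.
Sum = 9.7823684 × 10^8.
SE = √(9.7823684 × 10^8) = 31276.8.

31276.8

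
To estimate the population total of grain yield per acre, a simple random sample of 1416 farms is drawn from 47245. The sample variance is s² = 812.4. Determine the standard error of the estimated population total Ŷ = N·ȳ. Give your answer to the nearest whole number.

Var(Ŷ) = N²·Var(ȳ) = N²·(1 − n/N)·s²/n.
f = 1416/47245 = 0.02997143; Var(ȳ) = 0.97002857·812.4/1416 = 0.55653334.
Var(Ŷ) = 47245² · 0.55653334 = 1.2422325 × 10^9.
SE(Ŷ) = √(1.2422325 × 10^9) = 35245.

35245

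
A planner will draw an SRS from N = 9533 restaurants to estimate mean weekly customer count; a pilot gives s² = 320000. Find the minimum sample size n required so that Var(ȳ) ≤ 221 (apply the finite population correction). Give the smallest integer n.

1258

Without fpc, n₀ = s²/D = 320000/221 = 1447.9638.
With fpc, (1 − n/N)·s²/n ≤ D requires n ≥ n₀/(1 + n₀/N) = 1447.9638/(1 + 1447.9638/9533) = 1257.0335.
Rounding up, n = 1258.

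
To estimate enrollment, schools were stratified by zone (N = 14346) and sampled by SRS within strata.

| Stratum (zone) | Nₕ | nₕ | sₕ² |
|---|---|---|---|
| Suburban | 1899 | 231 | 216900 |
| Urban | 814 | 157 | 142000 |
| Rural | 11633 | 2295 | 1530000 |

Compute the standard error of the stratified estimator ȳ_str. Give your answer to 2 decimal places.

Var(ȳ_str) = Σₕ Wₕ²(1 − fₕ)sₕ²/nₕ with Wₕ = Nₕ/N, N = 14346.
Suburban: Wₕ = 0.13237139; term = 0.13237139²·(1 − 0.12164297)·216900/231 = 14.4513.
Urban: Wₕ = 0.05674055; term = 0.05674055²·(1 − 0.19287469)·142000/157 = 2.3502649.
Rural: Wₕ = 0.81088805; term = 0.81088805²·(1 − 0.19728359)·1530000/2295 = 351.87846.
Sum = 368.68002.
SE = √(368.68002) = 19.20.

19.20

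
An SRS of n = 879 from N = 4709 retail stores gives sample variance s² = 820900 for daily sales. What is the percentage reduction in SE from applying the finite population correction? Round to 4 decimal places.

f = n/N = 879/4709 = 0.18666384.
SE_no-fpc = √(s²/n) = 30.559813; SE_fpc = √((1−f)s²/n) = 27.560414.
Ratio = √(1−f) = 0.90185152. Reduction = 100·(1 − 0.90185152) = 9.8148%.

9.8148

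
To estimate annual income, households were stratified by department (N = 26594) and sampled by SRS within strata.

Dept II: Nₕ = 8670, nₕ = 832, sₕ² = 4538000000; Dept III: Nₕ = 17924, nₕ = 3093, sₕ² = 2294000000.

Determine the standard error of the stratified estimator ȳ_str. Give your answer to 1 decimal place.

Var(ȳ_str) = Σₕ Wₕ²(1 − fₕ)sₕ²/nₕ with Wₕ = Nₕ/N, N = 26594.
Dept II: Wₕ = 0.32601339; term = 0.32601339²·(1 − 0.09596309)·4538000000/832 = 524080.73.
Dept III: Wₕ = 0.67398661; term = 0.67398661²·(1 − 0.17256193)·2294000000/3093 = 278773.53.
Sum = 802854.26.
SE = √(802854.26) = 896.0.

896.0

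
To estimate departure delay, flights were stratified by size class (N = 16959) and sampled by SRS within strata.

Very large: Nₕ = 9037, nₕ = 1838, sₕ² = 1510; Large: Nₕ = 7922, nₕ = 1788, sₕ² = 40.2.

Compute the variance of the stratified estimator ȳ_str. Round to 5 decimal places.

0.18963

Var(ȳ_str) = Σₕ Wₕ²(1 − fₕ)sₕ²/nₕ with Wₕ = Nₕ/N, N = 16959.
Very large: Wₕ = 0.53287340; term = 0.53287340²·(1 − 0.20338608)·1510/1838 = 0.18583496.
Large: Wₕ = 0.46712660; term = 0.46712660²·(1 − 0.22570058)·40.2/1788 = 0.0037987146.
Sum = 0.18963367.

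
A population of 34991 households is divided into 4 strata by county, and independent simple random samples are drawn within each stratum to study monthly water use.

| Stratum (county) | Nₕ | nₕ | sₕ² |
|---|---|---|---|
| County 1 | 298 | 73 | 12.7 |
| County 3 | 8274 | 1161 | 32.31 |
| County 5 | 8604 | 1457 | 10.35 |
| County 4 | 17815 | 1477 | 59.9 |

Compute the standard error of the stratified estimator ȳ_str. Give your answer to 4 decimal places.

Var(ȳ_str) = Σₕ Wₕ²(1 − fₕ)sₕ²/nₕ with Wₕ = Nₕ/N, N = 34991.
County 1: Wₕ = 0.00851648; term = 0.00851648²·(1 − 0.24496644)·12.7/73 = 9.5272362 × 10^-6.
County 3: Wₕ = 0.23646080; term = 0.23646080²·(1 − 0.14031907)·32.31/1161 = 0.001337705.
County 5: Wₕ = 0.24589180; term = 0.24589180²·(1 − 0.16933984)·10.35/1457 = 3.5677324 × 10^-4.
County 4: Wₕ = 0.50913092; term = 0.50913092²·(1 − 0.08290766)·59.9/1477 = 0.0096409168.
Sum = 0.011344922.
SE = √(0.011344922) = 0.1065.

0.1065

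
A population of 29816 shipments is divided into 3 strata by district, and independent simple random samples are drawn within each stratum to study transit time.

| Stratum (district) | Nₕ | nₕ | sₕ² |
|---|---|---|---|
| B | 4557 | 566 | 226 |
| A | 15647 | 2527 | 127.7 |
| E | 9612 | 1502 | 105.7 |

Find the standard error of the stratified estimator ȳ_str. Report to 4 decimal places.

Var(ȳ_str) = Σₕ Wₕ²(1 − fₕ)sₕ²/nₕ with Wₕ = Nₕ/N, N = 29816.
B: Wₕ = 0.15283740; term = 0.15283740²·(1 − 0.12420452)·226/566 = 0.0081687199.
A: Wₕ = 0.52478535; term = 0.52478535²·(1 − 0.16150061)·127.7/2527 = 0.011669488.
E: Wₕ = 0.32237725; term = 0.32237725²·(1 − 0.15626300)·105.7/1502 = 0.0061707921.
Sum = 0.026009.
SE = √(0.026009) = 0.1613.

0.1613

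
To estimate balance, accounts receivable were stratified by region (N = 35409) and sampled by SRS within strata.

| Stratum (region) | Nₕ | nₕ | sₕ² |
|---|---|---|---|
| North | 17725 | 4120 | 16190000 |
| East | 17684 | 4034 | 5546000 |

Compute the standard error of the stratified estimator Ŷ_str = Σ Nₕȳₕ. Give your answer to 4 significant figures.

Var(Ŷ_str) = Σₕ Nₕ²(1 − fₕ)sₕ²/nₕ.
North: 17725²·(1 − 4120/17725)·16190000/4120 = 9.4762045 × 10^11.
East: 17684²·(1 − 4034/17684)·5546000/4034 = 3.318617 × 10^11.
Sum = 1.2794822 × 10^12.
SE = √(1.2794822 × 10^12) = 1.131 × 10^6.

1.131 × 10^6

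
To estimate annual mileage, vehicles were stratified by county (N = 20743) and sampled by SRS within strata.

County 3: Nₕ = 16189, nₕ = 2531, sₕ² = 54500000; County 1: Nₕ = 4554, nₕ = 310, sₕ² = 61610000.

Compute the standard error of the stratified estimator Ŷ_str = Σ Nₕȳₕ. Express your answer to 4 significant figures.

Var(Ŷ_str) = Σₕ Nₕ²(1 − fₕ)sₕ²/nₕ.
County 3: 16189²·(1 − 2531/16189)·54500000/2531 = 4.7611459 × 10^12.
County 1: 4554²·(1 − 310/4554)·61610000/310 = 3.8411204 × 10^12.
Sum = 8.6022663 × 10^12.
SE = √(8.6022663 × 10^12) = 2.933 × 10^6.

2.933 × 10^6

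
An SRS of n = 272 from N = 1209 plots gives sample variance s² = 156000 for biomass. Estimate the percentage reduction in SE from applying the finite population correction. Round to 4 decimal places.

11.9647

f = n/N = 272/1209 = 0.22497932.
SE_no-fpc = √(s²/n) = 23.948474; SE_fpc = √((1−f)s²/n) = 21.083101.
Ratio = √(1−f) = 0.88035259. Reduction = 100·(1 − 0.88035259) = 11.9647%.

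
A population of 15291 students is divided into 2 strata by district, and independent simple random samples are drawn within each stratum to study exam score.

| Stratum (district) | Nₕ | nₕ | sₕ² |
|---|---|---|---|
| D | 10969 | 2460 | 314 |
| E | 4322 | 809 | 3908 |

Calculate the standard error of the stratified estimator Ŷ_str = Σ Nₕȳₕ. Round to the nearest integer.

Var(Ŷ_str) = Σₕ Nₕ²(1 − fₕ)sₕ²/nₕ.
D: 10969²·(1 − 2460/10969)·314/2460 = 1.191352 × 10^7.
E: 4322²·(1 − 809/4322)·3908/809 = 7.3344735 × 10^7.
Sum = 8.5258255 × 10^7.
SE = √(8.5258255 × 10^7) = 9234.

9234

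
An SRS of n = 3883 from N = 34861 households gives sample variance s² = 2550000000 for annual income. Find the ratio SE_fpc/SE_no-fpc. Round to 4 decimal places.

f = n/N = 3883/34861 = 0.11138522.
SE_no-fpc = √(s²/n) = 810.37567; SE_fpc = √((1−f)s²/n) = 763.9117.
Ratio = √(1−f) = 0.94266366.

0.9427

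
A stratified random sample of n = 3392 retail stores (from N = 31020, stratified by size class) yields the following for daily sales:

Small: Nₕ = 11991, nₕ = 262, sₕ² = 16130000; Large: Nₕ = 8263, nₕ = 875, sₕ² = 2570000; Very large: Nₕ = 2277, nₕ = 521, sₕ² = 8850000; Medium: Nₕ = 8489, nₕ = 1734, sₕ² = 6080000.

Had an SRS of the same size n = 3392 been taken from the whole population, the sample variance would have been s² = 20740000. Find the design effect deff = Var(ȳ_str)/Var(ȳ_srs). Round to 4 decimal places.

1.7379

Var(ȳ_str) = Σ Wₕ²(1−fₕ)sₕ²/nₕ with Wₕ = Nₕ/31020:
  Small: (11991/31020)²·(1−262/11991)·16130000/262 = 8998.4121
  Large: (8263/31020)²·(1−875/8263)·2570000/875 = 186.34001
  Very large: (2277/31020)²·(1−521/2277)·8850000/521 = 70.584526
  Medium: (8489/31020)²·(1−1734/8489)·6080000/1734 = 208.95501
  → Var(ȳ_str) = 9464.2916.
Var(ȳ_srs) = (1 − 3392/31020)·20740000/3392 = 5445.7859.
deff = 9464.2916 / 5445.7859 = 1.7379.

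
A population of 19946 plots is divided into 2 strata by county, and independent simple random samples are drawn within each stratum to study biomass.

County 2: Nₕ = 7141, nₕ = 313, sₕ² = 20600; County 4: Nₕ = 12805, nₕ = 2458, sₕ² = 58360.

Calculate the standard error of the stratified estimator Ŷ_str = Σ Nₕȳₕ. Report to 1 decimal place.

79717.1

Var(Ŷ_str) = Σₕ Nₕ²(1 − fₕ)sₕ²/nₕ.
County 2: 7141²·(1 − 313/7141)·20600/313 = 3.2090422 × 10^9.
County 4: 12805²·(1 − 2458/12805)·58360/2458 = 3.1457734 × 10^9.
Sum = 6.3548156 × 10^9.
SE = √(6.3548156 × 10^9) = 79717.1.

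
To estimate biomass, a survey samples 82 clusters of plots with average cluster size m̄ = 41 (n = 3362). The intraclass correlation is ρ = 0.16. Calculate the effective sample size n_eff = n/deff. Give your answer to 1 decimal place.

deff = 1 + (41 − 1)·0.16 = 1 + 6.4 = 7.4.
n_eff = 3362 / 7.4 = 454.3.

454.3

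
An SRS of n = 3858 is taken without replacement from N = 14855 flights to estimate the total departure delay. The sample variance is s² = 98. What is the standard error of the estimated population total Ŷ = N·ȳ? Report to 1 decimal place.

2037.1

Var(Ŷ) = N²·Var(ȳ) = N²·(1 − n/N)·s²/n.
f = 3858/14855 = 0.25971054; Var(ȳ) = 0.74028946·98/3858 = 0.018804657.
Var(Ŷ) = 14855² · 0.018804657 = 4.1496429 × 10^6.
SE(Ŷ) = √(4.1496429 × 10^6) = 2037.1.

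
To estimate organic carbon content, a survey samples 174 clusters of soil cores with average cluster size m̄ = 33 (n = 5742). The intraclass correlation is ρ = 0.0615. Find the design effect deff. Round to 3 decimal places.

deff = 1 + (33 − 1)·0.0615 = 1 + 1.968 = 2.968.

2.968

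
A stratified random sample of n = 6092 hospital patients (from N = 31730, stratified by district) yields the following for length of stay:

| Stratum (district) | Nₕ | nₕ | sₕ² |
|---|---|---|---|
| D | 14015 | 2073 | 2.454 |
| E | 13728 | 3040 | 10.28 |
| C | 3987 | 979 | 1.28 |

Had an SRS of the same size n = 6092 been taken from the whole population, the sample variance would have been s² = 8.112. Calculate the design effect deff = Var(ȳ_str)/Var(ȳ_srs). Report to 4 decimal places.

Var(ȳ_str) = Σ Wₕ²(1−fₕ)sₕ²/nₕ with Wₕ = Nₕ/31730:
  D: (14015/31730)²·(1−2073/14015)·2.454/2073 = 1.9679102 × 10^-4
  E: (13728/31730)²·(1−3040/13728)·10.28/3040 = 4.9281407 × 10^-4
  C: (3987/31730)²·(1−979/3987)·1.28/979 = 1.5574396 × 10^-5
  → Var(ȳ_str) = 7.0517949 × 10^-4.
Var(ȳ_srs) = (1 − 6092/31730)·8.112/6092 = 0.0010759253.
deff = (7.0517949 × 10^-4) / 0.0010759253 = 0.6554.

0.6554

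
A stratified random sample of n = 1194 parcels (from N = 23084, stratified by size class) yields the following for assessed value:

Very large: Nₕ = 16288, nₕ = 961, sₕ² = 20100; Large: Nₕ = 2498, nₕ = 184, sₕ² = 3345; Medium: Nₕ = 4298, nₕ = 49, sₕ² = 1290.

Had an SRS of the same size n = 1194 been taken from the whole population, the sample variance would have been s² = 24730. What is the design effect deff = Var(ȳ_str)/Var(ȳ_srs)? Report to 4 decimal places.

Var(ȳ_str) = Σ Wₕ²(1−fₕ)sₕ²/nₕ with Wₕ = Nₕ/23084:
  Very large: (16288/23084)²·(1−961/16288)·20100/961 = 9.7988578
  Large: (2498/23084)²·(1−184/2498)·3345/184 = 0.19720229
  Medium: (4298/23084)²·(1−49/4298)·1290/49 = 0.90224533
  → Var(ȳ_str) = 10.898305.
Var(ȳ_srs) = (1 − 1194/23084)·24730/1194 = 19.640588.
deff = 10.898305 / 19.640588 = 0.5549.

0.5549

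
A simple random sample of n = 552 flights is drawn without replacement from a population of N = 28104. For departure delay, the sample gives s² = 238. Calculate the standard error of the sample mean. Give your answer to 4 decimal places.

Under SRS without replacement, Var(ȳ) = (1 − f)·s²/n with f = n/N = 552/28104 = 0.01964133.
Var(ȳ) = (1 − 0.01964133)·238/552 = 0.98035867·0.43115942 = 0.42269087.
SE(ȳ) = √(0.42269087) = 0.6501.

0.6501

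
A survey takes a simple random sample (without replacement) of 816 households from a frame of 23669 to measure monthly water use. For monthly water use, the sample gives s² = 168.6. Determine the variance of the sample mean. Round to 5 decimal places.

0.19949

Under SRS without replacement, Var(ȳ) = (1 − f)·s²/n with f = n/N = 816/23669 = 0.03447547.
Var(ȳ) = (1 − 0.03447547)·168.6/816 = 0.96552453·0.20661765 = 0.19949441.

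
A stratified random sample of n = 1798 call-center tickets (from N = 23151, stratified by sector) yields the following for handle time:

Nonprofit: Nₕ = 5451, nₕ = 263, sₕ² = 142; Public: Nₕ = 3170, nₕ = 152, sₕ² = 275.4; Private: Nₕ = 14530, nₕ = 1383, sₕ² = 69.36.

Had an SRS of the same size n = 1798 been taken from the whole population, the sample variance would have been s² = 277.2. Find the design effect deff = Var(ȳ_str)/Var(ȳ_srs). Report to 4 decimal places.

0.5535

Var(ȳ_str) = Σ Wₕ²(1−fₕ)sₕ²/nₕ with Wₕ = Nₕ/23151:
  Nonprofit: (5451/23151)²·(1−263/5451)·142/263 = 0.028488477
  Public: (3170/23151)²·(1−152/3170)·275.4/152 = 0.032341439
  Private: (14530/23151)²·(1−1383/14530)·69.36/1383 = 0.017874737
  → Var(ȳ_str) = 0.078704653.
Var(ȳ_srs) = (1 − 1798/23151)·277.2/1798 = 0.14219774.
deff = 0.078704653 / 0.14219774 = 0.5535.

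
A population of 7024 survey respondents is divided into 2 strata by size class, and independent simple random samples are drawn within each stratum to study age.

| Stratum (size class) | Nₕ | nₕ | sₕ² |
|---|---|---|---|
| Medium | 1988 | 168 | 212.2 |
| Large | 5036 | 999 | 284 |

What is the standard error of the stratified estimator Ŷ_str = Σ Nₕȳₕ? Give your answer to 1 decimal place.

3217.1

Var(Ŷ_str) = Σₕ Nₕ²(1 − fₕ)sₕ²/nₕ.
Medium: 1988²·(1 − 168/1988)·212.2/168 = 4.5700807 × 10^6.
Large: 5036²·(1 − 999/5036)·284/999 = 5.7795939 × 10^6.
Sum = 1.0349675 × 10^7.
SE = √(1.0349675 × 10^7) = 3217.1.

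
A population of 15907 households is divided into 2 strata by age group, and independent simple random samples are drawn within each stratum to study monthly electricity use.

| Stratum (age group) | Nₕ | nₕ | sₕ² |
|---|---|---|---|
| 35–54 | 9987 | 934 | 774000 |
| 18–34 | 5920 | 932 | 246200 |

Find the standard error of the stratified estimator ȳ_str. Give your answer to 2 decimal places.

Var(ȳ_str) = Σₕ Wₕ²(1 − fₕ)sₕ²/nₕ with Wₕ = Nₕ/N, N = 15907.
35–54: Wₕ = 0.62783680; term = 0.62783680²·(1 − 0.09352158)·774000/934 = 296.10456.
18–34: Wₕ = 0.37216320; term = 0.37216320²·(1 − 0.15743243)·246200/932 = 30.827885.
Sum = 326.93245.
SE = √(326.93245) = 18.08.

18.08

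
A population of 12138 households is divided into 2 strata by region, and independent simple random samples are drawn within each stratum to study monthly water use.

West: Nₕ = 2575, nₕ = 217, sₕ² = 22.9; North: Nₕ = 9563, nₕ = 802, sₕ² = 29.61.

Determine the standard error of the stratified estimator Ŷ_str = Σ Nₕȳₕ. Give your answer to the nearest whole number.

Var(Ŷ_str) = Σₕ Nₕ²(1 − fₕ)sₕ²/nₕ.
West: 2575²·(1 − 217/2575)·22.9/217 = 640762.05.
North: 9563²·(1 − 802/9563)·29.61/802 = 3.0932276 × 10^6.
Sum = 3.7339897 × 10^6.
SE = √(3.7339897 × 10^6) = 1932.

1932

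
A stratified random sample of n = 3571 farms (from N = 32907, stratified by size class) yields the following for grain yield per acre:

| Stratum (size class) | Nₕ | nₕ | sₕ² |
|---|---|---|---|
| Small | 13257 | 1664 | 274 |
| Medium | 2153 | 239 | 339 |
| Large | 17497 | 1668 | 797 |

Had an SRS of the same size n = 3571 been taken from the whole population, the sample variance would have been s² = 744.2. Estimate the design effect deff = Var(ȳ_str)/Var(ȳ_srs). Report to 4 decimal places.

0.8126

Var(ȳ_str) = Σ Wₕ²(1−fₕ)sₕ²/nₕ with Wₕ = Nₕ/32907:
  Small: (13257/32907)²·(1−1664/13257)·274/1664 = 0.023370163
  Medium: (2153/32907)²·(1−239/2153)·339/239 = 0.0053977303
  Large: (17497/32907)²·(1−1668/17497)·797/1668 = 0.12220888
  → Var(ȳ_str) = 0.15097677.
Var(ȳ_srs) = (1 − 3571/32907)·744.2/3571 = 0.18578576.
deff = 0.15097677 / 0.18578576 = 0.8126.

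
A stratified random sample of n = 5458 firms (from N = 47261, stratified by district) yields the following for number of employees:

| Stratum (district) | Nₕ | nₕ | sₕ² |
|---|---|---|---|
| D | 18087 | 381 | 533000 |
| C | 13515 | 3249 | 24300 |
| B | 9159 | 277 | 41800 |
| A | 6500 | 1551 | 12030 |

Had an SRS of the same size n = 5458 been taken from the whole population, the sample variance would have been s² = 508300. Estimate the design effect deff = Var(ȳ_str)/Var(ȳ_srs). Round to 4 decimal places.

2.5087

Var(ȳ_str) = Σ Wₕ²(1−fₕ)sₕ²/nₕ with Wₕ = Nₕ/47261:
  D: (18087/47261)²·(1−381/18087)·533000/381 = 200.57806
  C: (13515/47261)²·(1−3249/13515)·24300/3249 = 0.46458808
  B: (9159/47261)²·(1−277/9159)·41800/277 = 5.4960355
  A: (6500/47261)²·(1−1551/6500)·12030/1551 = 0.1117066
  → Var(ȳ_str) = 206.65039.
Var(ȳ_srs) = (1 − 5458/47261)·508300/5458 = 82.374183.
deff = 206.65039 / 82.374183 = 2.5087.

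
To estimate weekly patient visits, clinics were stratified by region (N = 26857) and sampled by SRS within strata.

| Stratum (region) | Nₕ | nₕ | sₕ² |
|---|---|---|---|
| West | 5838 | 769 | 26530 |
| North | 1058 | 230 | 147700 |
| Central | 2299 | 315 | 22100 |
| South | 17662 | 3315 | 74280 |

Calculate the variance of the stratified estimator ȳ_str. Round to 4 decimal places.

Var(ȳ_str) = Σₕ Wₕ²(1 − fₕ)sₕ²/nₕ with Wₕ = Nₕ/N, N = 26857.
West: Wₕ = 0.21737350; term = 0.21737350²·(1 − 0.13172319)·26530/769 = 1.4154101.
North: Wₕ = 0.03939383; term = 0.03939383²·(1 − 0.21739130)·147700/230 = 0.77992648.
Central: Wₕ = 0.08560152; term = 0.08560152²·(1 − 0.13701609)·22100/315 = 0.44365702.
South: Wₕ = 0.65763116; term = 0.65763116²·(1 − 0.18769109)·74280/3315 = 7.8718053.
Sum = 10.510799.

10.5108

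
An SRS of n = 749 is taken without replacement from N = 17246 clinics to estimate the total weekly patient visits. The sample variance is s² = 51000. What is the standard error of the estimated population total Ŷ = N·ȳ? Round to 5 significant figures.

139180

Var(Ŷ) = N²·Var(ȳ) = N²·(1 − n/N)·s²/n.
f = 749/17246 = 0.04343036; Var(ȳ) = 0.95656964·51000/749 = 65.13358.
Var(Ŷ) = 17246² · 65.13358 = 1.9372324 × 10^10.
SE(Ŷ) = √(1.9372324 × 10^10) = 139180.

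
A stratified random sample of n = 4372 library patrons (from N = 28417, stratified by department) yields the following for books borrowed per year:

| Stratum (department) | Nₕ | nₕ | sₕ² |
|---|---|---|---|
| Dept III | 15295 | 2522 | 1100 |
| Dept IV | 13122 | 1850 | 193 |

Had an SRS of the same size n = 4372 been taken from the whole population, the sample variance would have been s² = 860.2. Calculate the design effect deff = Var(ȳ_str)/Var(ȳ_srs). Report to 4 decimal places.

Var(ȳ_str) = Σ Wₕ²(1−fₕ)sₕ²/nₕ with Wₕ = Nₕ/28417:
  Dept III: (15295/28417)²·(1−2522/15295)·1100/2522 = 0.1055197
  Dept IV: (13122/28417)²·(1−1850/13122)·193/1850 = 0.019108656
  → Var(ȳ_str) = 0.12462836.
Var(ȳ_srs) = (1 − 4372/28417)·860.2/4372 = 0.16648145.
deff = 0.12462836 / 0.16648145 = 0.7486.

0.7486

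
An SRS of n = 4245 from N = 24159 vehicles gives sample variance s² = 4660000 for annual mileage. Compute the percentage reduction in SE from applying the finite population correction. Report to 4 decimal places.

f = n/N = 4245/24159 = 0.17571092.
SE_no-fpc = √(s²/n) = 33.132493; SE_fpc = √((1−f)s²/n) = 30.081112.
Ratio = √(1−f) = 0.90790368. Reduction = 100·(1 − 0.90790368) = 9.2096%.

9.2096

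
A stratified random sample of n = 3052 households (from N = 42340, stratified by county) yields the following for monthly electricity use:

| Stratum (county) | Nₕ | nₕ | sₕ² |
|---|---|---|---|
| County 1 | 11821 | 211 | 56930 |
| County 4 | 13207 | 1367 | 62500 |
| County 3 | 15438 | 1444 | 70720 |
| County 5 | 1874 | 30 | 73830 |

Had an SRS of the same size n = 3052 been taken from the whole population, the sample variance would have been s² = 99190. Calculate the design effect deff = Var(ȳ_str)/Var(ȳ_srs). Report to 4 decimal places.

Var(ȳ_str) = Σ Wₕ²(1−fₕ)sₕ²/nₕ with Wₕ = Nₕ/42340:
  County 1: (11821/42340)²·(1−211/11821)·56930/211 = 20.655868
  County 4: (13207/42340)²·(1−1367/13207)·62500/1367 = 3.9880967
  County 3: (15438/42340)²·(1−1444/15438)·70720/1444 = 5.9020958
  County 5: (1874/42340)²·(1−30/1874)·73830/30 = 4.7439533
  → Var(ȳ_str) = 35.290014.
Var(ȳ_srs) = (1 − 3052/42340)·99190/3052 = 30.157298.
deff = 35.290014 / 30.157298 = 1.1702.

1.1702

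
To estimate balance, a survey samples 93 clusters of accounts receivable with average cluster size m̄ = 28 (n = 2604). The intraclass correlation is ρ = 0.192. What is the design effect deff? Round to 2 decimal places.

deff = 1 + (28 − 1)·0.192 = 1 + 5.184 = 6.184.

6.18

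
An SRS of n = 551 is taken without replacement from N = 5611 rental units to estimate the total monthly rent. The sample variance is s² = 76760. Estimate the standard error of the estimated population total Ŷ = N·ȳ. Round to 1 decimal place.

Var(Ŷ) = N²·Var(ȳ) = N²·(1 − n/N)·s²/n.
f = 551/5611 = 0.09819996; Var(ȳ) = 0.90180004·76760/551 = 125.63007.
Var(Ŷ) = 5611² · 125.63007 = 3.9552518 × 10^9.
SE(Ŷ) = √(3.9552518 × 10^9) = 62890.8.

62890.8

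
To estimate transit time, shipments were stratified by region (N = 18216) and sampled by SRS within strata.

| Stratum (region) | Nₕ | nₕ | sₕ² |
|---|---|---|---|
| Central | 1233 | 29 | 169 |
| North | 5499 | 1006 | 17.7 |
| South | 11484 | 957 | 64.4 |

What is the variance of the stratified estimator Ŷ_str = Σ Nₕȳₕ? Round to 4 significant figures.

Var(Ŷ_str) = Σₕ Nₕ²(1 − fₕ)sₕ²/nₕ.
Central: 1233²·(1 − 29/1233)·169/29 = 8.6512382 × 10^6.
North: 5499²·(1 − 1006/5499)·17.7/1006 = 434705.79.
South: 11484²·(1 − 957/11484)·64.4/957 = 8.1352656 × 10^6.
Sum = 1.722121 × 10^7.

1.722 × 10^7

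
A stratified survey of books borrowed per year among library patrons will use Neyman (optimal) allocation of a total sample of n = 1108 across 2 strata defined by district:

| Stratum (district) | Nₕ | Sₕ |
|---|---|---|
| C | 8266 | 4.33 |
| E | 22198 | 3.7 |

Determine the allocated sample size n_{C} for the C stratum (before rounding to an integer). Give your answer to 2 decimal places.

336.29

Neyman allocation: nₕ = n·NₕSₕ / Σⱼ NⱼSⱼ.
Σ NⱼSⱼ = 8266·4.33 + 22198·3.7 = 117924.38.
n_{C} = 1108·8266·4.33 / 117924.38 = 336.29.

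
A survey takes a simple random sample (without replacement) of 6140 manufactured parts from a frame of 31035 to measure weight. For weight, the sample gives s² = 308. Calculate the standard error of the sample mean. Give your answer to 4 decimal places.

0.2006

Under SRS without replacement, Var(ȳ) = (1 − f)·s²/n with f = n/N = 6140/31035 = 0.19784115.
Var(ȳ) = (1 − 0.19784115)·308/6140 = 0.80215885·0.050162866 = 0.040238587.
SE(ȳ) = √(0.040238587) = 0.2006.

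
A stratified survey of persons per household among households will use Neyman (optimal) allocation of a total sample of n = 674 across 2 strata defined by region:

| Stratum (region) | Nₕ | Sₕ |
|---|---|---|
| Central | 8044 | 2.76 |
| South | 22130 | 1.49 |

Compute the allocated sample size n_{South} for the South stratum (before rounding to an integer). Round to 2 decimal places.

Neyman allocation: nₕ = n·NₕSₕ / Σⱼ NⱼSⱼ.
Σ NⱼSⱼ = 8044·2.76 + 22130·1.49 = 55175.14.
n_{South} = 674·22130·1.49 / 55175.14 = 402.80.

402.80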